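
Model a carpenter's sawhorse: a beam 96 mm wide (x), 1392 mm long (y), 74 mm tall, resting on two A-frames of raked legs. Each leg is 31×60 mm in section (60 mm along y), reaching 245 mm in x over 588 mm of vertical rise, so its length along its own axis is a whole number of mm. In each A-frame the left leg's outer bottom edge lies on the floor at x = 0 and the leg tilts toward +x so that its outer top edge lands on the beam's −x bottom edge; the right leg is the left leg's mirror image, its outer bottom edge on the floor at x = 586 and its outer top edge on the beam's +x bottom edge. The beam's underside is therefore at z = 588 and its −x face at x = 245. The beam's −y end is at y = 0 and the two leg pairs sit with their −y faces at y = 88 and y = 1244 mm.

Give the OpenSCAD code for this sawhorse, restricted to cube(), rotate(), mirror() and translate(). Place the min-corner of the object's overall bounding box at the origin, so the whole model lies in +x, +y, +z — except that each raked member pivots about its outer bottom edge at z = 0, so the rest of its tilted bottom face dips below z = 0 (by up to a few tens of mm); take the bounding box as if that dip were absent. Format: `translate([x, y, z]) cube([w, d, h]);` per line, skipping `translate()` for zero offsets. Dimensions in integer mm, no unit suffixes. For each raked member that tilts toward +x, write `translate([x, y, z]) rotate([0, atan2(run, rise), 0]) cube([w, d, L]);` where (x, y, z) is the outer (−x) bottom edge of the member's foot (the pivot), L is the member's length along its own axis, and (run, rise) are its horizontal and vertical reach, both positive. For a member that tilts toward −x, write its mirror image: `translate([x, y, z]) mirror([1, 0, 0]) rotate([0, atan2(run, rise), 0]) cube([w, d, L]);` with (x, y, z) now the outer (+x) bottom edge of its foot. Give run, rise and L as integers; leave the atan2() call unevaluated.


// leg length = √(245² + 588²) = 637
// right-leg outer foot x = 2·245 + 96 = 586
// beam min-corner = (245, 0, 588)
translate([245, 0, 588]) cube([96, 1392, 74]);
translate([0, 88, 0]) rotate([0, atan2(245, 588), 0]) cube([31, 60, 637]);
translate([586, 88, 0]) mirror([1, 0, 0]) rotate([0, atan2(245, 588), 0]) cube([31, 60, 637]);
translate([0, 1244, 0]) rotate([0, atan2(245, 588), 0]) cube([31, 60, 637]);
translate([586, 1244, 0]) mirror([1, 0, 0]) rotate([0, atan2(245, 588), 0]) cube([31, 60, 637]);


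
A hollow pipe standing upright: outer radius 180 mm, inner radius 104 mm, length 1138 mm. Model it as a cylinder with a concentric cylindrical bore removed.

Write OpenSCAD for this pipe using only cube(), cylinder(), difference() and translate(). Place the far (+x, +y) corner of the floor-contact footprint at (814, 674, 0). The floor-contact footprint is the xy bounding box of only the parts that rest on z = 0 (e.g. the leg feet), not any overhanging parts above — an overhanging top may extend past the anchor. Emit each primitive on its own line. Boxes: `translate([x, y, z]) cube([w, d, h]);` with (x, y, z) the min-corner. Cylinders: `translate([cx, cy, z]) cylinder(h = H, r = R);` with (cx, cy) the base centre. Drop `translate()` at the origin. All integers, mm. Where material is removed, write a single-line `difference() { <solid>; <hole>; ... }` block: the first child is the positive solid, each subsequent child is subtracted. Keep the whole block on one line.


difference() { translate([634, 494, 0]) cylinder(h = 1138, r = 180); translate([634, 494, 0]) cylinder(h = 1138, r = 104); }


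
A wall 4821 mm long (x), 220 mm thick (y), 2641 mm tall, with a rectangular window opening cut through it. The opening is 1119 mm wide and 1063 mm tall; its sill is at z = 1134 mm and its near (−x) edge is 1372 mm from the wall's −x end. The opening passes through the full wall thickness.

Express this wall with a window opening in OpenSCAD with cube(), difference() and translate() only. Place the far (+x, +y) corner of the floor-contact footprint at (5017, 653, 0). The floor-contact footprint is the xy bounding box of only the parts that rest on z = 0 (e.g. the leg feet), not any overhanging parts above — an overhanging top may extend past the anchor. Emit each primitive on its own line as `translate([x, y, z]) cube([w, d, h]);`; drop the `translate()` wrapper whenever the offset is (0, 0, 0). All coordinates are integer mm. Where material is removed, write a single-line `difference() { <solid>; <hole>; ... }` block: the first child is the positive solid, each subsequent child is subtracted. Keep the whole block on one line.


difference() { translate([196, 433, 0]) cube([4821, 220, 2641]); translate([1568, 433, 1134]) cube([1119, 220, 1063]); }


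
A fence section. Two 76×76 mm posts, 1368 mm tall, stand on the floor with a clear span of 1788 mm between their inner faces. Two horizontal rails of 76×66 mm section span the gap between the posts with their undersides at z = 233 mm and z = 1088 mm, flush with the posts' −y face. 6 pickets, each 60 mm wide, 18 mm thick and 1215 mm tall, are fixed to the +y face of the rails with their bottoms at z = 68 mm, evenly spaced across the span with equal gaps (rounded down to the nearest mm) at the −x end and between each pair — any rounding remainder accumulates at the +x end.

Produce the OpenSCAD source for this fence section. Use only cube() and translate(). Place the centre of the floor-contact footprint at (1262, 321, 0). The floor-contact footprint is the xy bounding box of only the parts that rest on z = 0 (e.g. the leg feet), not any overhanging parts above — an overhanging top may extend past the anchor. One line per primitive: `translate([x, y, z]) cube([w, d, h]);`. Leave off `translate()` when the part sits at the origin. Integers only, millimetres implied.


translate([292, 283, 0]) cube([76, 76, 1368]);
translate([2156, 283, 0]) cube([76, 76, 1368]);
translate([368, 283, 233]) cube([1788, 76, 66]);
translate([368, 283, 1088]) cube([1788, 76, 66]);
translate([572, 359, 68]) cube([60, 18, 1215]);
translate([836, 359, 68]) cube([60, 18, 1215]);
translate([1100, 359, 68]) cube([60, 18, 1215]);
translate([1364, 359, 68]) cube([60, 18, 1215]);
translate([1628, 359, 68]) cube([60, 18, 1215]);
translate([1892, 359, 68]) cube([60, 18, 1215]);


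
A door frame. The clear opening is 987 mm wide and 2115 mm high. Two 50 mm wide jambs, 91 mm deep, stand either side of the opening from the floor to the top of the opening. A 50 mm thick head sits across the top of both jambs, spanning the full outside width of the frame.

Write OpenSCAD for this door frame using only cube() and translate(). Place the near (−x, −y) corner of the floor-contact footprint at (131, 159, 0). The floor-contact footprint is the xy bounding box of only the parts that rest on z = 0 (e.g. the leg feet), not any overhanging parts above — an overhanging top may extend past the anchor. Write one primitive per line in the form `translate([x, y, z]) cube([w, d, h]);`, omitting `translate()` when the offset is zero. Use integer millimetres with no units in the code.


translate([131, 159, 0]) cube([50, 91, 2115]);
translate([1168, 159, 0]) cube([50, 91, 2115]);
translate([131, 159, 2115]) cube([1087, 91, 50]);


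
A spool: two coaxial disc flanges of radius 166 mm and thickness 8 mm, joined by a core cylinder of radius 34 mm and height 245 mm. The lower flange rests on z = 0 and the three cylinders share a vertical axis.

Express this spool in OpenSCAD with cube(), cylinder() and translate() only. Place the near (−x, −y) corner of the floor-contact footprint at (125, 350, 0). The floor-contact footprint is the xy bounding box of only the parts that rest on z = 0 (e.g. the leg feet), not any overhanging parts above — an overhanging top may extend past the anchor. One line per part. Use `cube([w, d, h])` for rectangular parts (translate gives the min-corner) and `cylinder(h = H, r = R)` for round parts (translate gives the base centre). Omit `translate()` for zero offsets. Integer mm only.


translate([291, 516, 0]) cylinder(h = 8, r = 166);
translate([291, 516, 8]) cylinder(h = 245, r = 34);
translate([291, 516, 253]) cylinder(h = 8, r = 166);


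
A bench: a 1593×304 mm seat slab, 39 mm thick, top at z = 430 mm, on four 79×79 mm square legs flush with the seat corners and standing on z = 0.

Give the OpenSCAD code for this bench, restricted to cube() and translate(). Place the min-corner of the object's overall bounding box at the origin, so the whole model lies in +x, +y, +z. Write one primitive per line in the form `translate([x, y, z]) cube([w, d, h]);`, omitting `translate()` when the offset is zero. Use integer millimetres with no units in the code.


translate([0, 0, 391]) cube([1593, 304, 39]);
cube([79, 79, 391]);
translate([0, 225, 0]) cube([79, 79, 391]);
translate([1514, 0, 0]) cube([79, 79, 391]);
translate([1514, 225, 0]) cube([79, 79, 391]);


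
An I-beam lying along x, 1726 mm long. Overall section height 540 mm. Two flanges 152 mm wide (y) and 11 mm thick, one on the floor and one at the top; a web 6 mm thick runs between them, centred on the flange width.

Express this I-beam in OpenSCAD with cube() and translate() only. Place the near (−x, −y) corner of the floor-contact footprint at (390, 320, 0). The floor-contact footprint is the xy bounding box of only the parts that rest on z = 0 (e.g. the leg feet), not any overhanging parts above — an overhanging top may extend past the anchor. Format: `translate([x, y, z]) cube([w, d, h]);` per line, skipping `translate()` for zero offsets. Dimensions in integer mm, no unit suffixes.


translate([390, 320, 0]) cube([1726, 152, 11]);
translate([390, 393, 11]) cube([1726, 6, 518]);
translate([390, 320, 529]) cube([1726, 152, 11]);


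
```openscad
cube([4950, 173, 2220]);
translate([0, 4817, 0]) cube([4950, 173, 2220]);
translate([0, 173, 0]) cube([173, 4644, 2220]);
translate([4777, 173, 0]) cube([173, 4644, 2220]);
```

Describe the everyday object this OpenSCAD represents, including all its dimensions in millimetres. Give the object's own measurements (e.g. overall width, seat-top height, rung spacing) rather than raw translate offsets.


The wall frame of a small rectangular building: four walls, each 2220 mm tall and 173 mm thick, enclosing a footprint 4950 mm (x) by 4990 mm (y) outside-to-outside, with no floor or roof. The front and back walls (the −y and +y sides) span the full width; the two side walls fit between them.


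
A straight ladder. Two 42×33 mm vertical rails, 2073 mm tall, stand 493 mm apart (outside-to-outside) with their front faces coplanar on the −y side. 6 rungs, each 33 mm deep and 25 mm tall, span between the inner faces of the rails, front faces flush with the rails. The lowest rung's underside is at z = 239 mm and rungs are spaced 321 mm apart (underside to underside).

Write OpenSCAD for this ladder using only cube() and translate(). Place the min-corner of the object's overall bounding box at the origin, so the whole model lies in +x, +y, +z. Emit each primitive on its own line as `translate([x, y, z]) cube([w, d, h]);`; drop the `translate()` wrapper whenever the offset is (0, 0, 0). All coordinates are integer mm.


cube([42, 33, 2073]);
translate([451, 0, 0]) cube([42, 33, 2073]);
translate([42, 0, 239]) cube([409, 33, 25]);
translate([42, 0, 560]) cube([409, 33, 25]);
translate([42, 0, 881]) cube([409, 33, 25]);
translate([42, 0, 1202]) cube([409, 33, 25]);
translate([42, 0, 1523]) cube([409, 33, 25]);
translate([42, 0, 1844]) cube([409, 33, 25]);


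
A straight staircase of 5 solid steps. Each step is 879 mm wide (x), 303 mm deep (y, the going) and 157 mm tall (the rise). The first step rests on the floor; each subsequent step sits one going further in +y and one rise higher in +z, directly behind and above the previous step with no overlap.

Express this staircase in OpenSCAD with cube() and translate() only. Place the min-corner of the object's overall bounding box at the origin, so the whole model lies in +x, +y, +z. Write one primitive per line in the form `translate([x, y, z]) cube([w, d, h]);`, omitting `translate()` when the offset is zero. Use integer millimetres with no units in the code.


cube([879, 303, 157]);
translate([0, 303, 157]) cube([879, 303, 157]);
translate([0, 606, 314]) cube([879, 303, 157]);
translate([0, 909, 471]) cube([879, 303, 157]);
translate([0, 1212, 628]) cube([879, 303, 157]);


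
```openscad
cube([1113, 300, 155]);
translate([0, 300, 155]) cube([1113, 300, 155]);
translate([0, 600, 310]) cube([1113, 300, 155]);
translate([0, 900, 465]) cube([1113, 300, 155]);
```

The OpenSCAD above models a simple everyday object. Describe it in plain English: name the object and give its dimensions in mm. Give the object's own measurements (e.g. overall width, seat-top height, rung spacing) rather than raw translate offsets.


A straight staircase of 4 solid steps. Each step is 1113 mm wide (x), 300 mm deep (y, the going) and 155 mm tall (the rise). The first step rests on the floor; each subsequent step sits one going further in +y and one rise higher in +z, directly behind and above the previous step with no overlap.


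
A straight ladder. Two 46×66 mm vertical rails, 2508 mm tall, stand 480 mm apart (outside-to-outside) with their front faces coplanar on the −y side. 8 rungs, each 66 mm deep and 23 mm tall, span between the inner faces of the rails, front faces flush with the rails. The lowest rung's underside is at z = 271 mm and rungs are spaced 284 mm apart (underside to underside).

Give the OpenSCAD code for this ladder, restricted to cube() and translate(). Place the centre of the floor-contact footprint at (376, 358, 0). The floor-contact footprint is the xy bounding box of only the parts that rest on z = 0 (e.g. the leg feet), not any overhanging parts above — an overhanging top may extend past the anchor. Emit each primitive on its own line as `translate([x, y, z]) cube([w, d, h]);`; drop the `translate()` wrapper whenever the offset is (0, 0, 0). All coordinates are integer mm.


// rung span = 480 - 2*46 = 388
// rung[k] z = 271 + k*284
translate([136, 325, 0]) cube([46, 66, 2508]);
translate([570, 325, 0]) cube([46, 66, 2508]);
translate([182, 325, 271]) cube([388, 66, 23]);
translate([182, 325, 555]) cube([388, 66, 23]);
translate([182, 325, 839]) cube([388, 66, 23]);
translate([182, 325, 1123]) cube([388, 66, 23]);
translate([182, 325, 1407]) cube([388, 66, 23]);
translate([182, 325, 1691]) cube([388, 66, 23]);
translate([182, 325, 1975]) cube([388, 66, 23]);
translate([182, 325, 2259]) cube([388, 66, 23]);


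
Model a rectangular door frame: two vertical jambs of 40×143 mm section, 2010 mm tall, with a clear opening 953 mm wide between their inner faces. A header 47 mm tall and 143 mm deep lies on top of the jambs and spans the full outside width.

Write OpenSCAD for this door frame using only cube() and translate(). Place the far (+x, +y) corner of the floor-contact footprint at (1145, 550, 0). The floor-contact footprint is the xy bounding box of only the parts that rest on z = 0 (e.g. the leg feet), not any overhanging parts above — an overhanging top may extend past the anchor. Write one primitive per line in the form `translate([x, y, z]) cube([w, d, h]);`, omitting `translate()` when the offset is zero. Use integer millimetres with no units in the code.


translate([112, 407, 0]) cube([40, 143, 2010]);
translate([1105, 407, 0]) cube([40, 143, 2010]);
translate([112, 407, 2010]) cube([1033, 143, 47]);


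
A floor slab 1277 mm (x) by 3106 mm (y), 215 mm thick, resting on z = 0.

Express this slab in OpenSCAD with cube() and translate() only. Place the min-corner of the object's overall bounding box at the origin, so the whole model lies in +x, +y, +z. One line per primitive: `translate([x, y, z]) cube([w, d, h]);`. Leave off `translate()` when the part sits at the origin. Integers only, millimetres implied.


cube([1277, 3106, 215]);


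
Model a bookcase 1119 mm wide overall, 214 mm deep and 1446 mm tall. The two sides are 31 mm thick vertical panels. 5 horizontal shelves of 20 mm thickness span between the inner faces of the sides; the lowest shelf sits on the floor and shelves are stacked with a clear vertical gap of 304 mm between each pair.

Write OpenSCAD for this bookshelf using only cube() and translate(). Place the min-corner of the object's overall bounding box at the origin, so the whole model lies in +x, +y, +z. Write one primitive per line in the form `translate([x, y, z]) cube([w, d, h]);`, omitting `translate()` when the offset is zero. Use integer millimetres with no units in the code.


cube([31, 214, 1446]);
translate([1088, 0, 0]) cube([31, 214, 1446]);
translate([31, 0, 0]) cube([1057, 214, 20]);
translate([31, 0, 324]) cube([1057, 214, 20]);
translate([31, 0, 648]) cube([1057, 214, 20]);
translate([31, 0, 972]) cube([1057, 214, 20]);
translate([31, 0, 1296]) cube([1057, 214, 20]);


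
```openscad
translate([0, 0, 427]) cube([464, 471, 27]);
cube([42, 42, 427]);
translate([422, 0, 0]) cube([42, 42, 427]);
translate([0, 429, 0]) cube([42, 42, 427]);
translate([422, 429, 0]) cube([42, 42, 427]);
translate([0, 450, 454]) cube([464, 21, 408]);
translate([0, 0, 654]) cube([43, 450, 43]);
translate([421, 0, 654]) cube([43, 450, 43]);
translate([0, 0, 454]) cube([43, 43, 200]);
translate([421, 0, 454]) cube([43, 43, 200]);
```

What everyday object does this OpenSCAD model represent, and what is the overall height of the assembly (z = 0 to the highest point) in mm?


A chair. The overall height is 862 mm.

A slab on four corner posts with a tall panel at the back — a chair. The seat slab sits at z = 427 with thickness 27, and the 408 mm backrest starts at the seat top, so the overall height is 427 + 27 + 408 = 862 mm.


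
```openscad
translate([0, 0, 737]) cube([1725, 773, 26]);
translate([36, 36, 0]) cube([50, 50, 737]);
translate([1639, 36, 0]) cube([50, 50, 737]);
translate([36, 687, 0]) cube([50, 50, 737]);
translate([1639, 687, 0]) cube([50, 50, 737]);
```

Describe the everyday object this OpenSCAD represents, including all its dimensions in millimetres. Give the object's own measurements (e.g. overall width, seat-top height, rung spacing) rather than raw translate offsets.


A rectangular dining table. The top is 1725×773×26 mm with its upper surface at z = 763 mm. It stands on four 50×50 mm square legs, each inset 36 mm from the nearest pair of top edges, running from the floor to the underside of the top.


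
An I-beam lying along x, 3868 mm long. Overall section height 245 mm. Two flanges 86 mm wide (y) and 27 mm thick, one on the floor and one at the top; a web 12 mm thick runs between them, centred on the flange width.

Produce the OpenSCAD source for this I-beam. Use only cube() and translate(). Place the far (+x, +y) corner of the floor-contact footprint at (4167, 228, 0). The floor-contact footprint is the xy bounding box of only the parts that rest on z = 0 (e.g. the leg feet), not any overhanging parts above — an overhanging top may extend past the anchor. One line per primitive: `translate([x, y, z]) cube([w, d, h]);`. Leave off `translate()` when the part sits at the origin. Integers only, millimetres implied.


translate([299, 142, 0]) cube([3868, 86, 27]);
translate([299, 179, 27]) cube([3868, 12, 191]);
translate([299, 142, 218]) cube([3868, 86, 27]);


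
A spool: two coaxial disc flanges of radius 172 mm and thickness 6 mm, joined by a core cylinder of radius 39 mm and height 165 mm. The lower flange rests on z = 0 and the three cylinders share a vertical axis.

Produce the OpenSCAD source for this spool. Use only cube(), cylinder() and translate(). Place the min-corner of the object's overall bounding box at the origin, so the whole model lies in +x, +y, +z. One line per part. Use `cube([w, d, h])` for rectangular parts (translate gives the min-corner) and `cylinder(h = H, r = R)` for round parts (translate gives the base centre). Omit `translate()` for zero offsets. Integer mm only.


translate([172, 172, 0]) cylinder(h = 6, r = 172);
translate([172, 172, 6]) cylinder(h = 165, r = 39);
translate([172, 172, 171]) cylinder(h = 6, r = 172);


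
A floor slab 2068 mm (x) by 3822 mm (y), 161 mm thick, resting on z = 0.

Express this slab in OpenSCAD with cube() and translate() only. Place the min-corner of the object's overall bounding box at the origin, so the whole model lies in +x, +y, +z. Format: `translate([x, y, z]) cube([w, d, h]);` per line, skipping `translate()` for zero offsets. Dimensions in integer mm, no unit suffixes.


cube([2068, 3822, 161]);


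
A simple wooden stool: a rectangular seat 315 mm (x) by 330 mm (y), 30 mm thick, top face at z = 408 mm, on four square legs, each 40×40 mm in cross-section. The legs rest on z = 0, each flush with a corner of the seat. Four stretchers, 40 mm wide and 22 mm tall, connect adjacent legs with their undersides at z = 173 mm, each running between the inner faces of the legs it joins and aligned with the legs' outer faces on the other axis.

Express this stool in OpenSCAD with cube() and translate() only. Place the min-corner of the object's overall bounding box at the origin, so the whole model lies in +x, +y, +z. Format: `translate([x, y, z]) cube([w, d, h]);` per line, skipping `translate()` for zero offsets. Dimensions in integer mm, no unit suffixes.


translate([0, 0, 378]) cube([315, 330, 30]);
cube([40, 40, 378]);
translate([275, 0, 0]) cube([40, 40, 378]);
translate([0, 290, 0]) cube([40, 40, 378]);
translate([275, 290, 0]) cube([40, 40, 378]);
translate([40, 0, 173]) cube([235, 40, 22]);
translate([40, 290, 173]) cube([235, 40, 22]);
translate([0, 40, 173]) cube([40, 250, 22]);
translate([275, 40, 173]) cube([40, 250, 22]);


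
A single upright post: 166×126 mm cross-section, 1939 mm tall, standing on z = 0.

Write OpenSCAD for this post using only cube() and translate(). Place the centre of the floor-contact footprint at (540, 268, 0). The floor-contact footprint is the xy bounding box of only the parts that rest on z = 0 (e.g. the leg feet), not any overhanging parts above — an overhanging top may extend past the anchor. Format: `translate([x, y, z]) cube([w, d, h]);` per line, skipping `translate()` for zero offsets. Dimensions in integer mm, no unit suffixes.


translate([457, 205, 0]) cube([166, 126, 1939]);


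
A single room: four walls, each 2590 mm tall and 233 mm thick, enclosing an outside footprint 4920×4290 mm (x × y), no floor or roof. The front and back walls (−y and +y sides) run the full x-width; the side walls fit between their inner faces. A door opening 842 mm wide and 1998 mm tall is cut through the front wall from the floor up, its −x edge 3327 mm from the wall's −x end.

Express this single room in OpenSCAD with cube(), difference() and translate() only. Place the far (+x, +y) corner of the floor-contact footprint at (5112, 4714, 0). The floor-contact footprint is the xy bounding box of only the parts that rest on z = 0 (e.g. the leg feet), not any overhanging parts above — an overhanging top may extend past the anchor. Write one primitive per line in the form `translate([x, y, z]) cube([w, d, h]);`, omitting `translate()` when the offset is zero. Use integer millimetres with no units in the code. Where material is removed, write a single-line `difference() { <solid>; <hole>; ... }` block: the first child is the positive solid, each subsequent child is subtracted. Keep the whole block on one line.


difference() { translate([192, 424, 0]) cube([4920, 233, 2590]); translate([3519, 424, 0]) cube([842, 233, 1998]); }
translate([192, 4481, 0]) cube([4920, 233, 2590]);
translate([192, 657, 0]) cube([233, 3824, 2590]);
translate([4879, 657, 0]) cube([233, 3824, 2590]);


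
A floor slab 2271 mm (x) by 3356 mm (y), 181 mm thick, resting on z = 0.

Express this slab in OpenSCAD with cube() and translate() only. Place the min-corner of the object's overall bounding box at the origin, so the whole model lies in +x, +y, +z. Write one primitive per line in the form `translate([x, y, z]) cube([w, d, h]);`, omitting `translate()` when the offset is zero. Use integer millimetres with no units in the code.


cube([2271, 3356, 181]);


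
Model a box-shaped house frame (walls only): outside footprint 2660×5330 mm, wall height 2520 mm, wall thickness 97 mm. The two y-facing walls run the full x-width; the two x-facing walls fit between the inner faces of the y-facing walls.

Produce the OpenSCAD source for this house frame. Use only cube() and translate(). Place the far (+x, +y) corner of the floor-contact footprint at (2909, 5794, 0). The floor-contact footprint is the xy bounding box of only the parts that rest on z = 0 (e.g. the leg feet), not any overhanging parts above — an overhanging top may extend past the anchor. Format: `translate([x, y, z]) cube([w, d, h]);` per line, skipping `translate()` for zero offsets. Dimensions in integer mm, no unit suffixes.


translate([249, 464, 0]) cube([2660, 97, 2520]);
translate([249, 5697, 0]) cube([2660, 97, 2520]);
translate([249, 561, 0]) cube([97, 5136, 2520]);
translate([2812, 561, 0]) cube([97, 5136, 2520]);


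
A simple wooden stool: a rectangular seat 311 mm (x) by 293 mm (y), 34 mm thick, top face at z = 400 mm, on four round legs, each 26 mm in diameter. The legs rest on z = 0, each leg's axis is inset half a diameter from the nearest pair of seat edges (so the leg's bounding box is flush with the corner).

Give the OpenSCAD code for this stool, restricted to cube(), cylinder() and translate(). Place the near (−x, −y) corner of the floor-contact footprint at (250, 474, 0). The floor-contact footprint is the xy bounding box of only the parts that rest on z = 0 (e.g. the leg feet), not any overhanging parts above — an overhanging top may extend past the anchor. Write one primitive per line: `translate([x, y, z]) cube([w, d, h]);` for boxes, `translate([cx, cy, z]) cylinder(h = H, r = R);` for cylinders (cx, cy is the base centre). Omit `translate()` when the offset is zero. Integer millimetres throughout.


// leg_h = 400 - 34 = 366
translate([250, 474, 366]) cube([311, 293, 34]);
translate([263, 487, 0]) cylinder(h = 366, r = 13);
translate([548, 487, 0]) cylinder(h = 366, r = 13);
translate([263, 754, 0]) cylinder(h = 366, r = 13);
translate([548, 754, 0]) cylinder(h = 366, r = 13);


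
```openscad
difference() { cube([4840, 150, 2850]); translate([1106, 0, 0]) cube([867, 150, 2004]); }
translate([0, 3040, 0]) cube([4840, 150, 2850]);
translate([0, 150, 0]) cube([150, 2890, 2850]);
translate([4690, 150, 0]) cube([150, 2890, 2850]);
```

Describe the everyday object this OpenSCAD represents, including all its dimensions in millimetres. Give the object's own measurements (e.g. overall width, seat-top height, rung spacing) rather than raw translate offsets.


A single room: four walls, each 2850 mm tall and 150 mm thick, enclosing an outside footprint 4840×3190 mm (x × y), no floor or roof. The front and back walls (−y and +y sides) run the full x-width; the side walls fit between their inner faces. A door opening 867 mm wide and 2004 mm tall is cut through the front wall from the floor up, its −x edge 1106 mm from the wall's −x end.


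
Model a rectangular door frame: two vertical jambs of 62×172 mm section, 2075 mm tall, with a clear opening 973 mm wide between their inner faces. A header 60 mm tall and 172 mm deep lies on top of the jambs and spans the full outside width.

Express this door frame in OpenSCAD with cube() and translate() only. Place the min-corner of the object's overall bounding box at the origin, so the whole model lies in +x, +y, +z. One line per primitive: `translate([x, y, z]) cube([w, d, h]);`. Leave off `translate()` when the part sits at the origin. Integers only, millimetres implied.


cube([62, 172, 2075]);
translate([1035, 0, 0]) cube([62, 172, 2075]);
translate([0, 0, 2075]) cube([1097, 172, 60]);


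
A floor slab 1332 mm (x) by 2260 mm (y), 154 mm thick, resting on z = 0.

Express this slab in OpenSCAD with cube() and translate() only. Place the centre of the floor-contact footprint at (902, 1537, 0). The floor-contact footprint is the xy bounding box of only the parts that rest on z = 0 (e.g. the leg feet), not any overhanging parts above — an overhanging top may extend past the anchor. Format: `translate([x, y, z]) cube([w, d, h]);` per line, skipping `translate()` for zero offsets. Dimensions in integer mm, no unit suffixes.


translate([236, 407, 0]) cube([1332, 2260, 154]);


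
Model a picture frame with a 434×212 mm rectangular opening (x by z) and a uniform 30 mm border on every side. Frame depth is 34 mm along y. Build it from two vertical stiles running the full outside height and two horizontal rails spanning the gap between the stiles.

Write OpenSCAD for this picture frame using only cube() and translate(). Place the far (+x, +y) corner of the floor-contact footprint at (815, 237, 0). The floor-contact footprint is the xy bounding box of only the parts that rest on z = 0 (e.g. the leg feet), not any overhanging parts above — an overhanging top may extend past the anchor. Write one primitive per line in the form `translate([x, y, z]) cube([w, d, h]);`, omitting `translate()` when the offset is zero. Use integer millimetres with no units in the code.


translate([321, 203, 0]) cube([30, 34, 272]);
translate([785, 203, 0]) cube([30, 34, 272]);
translate([351, 203, 0]) cube([434, 34, 30]);
translate([351, 203, 242]) cube([434, 34, 30]);


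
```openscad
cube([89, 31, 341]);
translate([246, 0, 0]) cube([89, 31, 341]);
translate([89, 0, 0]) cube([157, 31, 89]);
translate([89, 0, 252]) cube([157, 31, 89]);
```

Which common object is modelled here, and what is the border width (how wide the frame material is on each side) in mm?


A picture frame. The border width is 89 mm.

Four thin pieces enclosing a rectangular opening — a picture frame. The two full-height stiles are 341 mm tall; the top rail sits at z = 252 and is 89 mm tall, so the border above the opening is 341 − 252 = 89 mm, matching the stile x-width.


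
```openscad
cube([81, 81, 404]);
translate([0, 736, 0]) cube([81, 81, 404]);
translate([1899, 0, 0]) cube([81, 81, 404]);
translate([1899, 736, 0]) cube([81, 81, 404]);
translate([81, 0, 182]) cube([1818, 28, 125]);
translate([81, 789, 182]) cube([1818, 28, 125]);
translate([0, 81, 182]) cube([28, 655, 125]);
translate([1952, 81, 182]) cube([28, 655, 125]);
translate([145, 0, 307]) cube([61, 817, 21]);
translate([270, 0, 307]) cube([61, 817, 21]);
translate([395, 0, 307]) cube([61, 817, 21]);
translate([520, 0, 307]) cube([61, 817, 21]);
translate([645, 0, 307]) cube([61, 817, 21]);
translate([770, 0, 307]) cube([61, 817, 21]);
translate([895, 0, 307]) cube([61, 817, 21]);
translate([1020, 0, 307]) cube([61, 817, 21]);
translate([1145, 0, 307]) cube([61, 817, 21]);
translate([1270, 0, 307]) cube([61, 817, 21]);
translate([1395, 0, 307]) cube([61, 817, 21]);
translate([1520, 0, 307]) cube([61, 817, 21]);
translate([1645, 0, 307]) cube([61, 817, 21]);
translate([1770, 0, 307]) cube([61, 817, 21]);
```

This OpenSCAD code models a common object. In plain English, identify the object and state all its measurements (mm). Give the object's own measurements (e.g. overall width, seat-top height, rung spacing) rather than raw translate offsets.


A bed frame 1980 mm long (x) by 817 mm wide (y). Four 81×81 mm corner posts, 404 mm tall, at the corners of the footprint. Four rails of 28 mm thickness and 125 mm height run between adjacent posts with their undersides at z = 182 mm, their outer faces flush with the outside of the frame (the two x-running rails run between the posts' inner faces; the two y-running rails run between the posts' inner faces). 14 slats, each 61 mm wide (x) and 21 mm thick, lie across the top of the two x-running rails, running the full 817 mm width of the frame in y; along x they sit between the end posts with a 64 mm gap after the −x posts and between neighbouring slats, leaving 68 mm before the +x posts.


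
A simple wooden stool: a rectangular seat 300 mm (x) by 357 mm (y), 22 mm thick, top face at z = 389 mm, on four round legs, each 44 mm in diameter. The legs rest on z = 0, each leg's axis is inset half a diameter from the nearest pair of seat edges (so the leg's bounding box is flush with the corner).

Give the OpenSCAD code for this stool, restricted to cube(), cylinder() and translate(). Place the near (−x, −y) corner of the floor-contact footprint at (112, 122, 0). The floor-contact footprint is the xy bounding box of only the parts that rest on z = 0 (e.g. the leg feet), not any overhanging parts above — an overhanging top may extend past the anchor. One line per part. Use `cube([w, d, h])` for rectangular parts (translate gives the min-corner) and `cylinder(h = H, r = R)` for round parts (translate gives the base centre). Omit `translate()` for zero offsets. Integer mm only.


translate([112, 122, 367]) cube([300, 357, 22]);
translate([134, 144, 0]) cylinder(h = 367, r = 22);
translate([390, 144, 0]) cylinder(h = 367, r = 22);
translate([134, 457, 0]) cylinder(h = 367, r = 22);
translate([390, 457, 0]) cylinder(h = 367, r = 22);


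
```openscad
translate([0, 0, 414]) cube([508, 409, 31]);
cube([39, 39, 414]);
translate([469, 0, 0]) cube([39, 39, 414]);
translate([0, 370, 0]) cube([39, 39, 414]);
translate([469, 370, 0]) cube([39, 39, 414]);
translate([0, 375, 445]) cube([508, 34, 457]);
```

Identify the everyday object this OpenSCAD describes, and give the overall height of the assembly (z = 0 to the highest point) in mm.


A chair. The overall height is 902 mm.

A slab on four corner posts with a tall panel at the back — a chair. The seat slab sits at z = 414 with thickness 31, and the 457 mm backrest starts at the seat top, so the overall height is 414 + 31 + 457 = 902 mm.


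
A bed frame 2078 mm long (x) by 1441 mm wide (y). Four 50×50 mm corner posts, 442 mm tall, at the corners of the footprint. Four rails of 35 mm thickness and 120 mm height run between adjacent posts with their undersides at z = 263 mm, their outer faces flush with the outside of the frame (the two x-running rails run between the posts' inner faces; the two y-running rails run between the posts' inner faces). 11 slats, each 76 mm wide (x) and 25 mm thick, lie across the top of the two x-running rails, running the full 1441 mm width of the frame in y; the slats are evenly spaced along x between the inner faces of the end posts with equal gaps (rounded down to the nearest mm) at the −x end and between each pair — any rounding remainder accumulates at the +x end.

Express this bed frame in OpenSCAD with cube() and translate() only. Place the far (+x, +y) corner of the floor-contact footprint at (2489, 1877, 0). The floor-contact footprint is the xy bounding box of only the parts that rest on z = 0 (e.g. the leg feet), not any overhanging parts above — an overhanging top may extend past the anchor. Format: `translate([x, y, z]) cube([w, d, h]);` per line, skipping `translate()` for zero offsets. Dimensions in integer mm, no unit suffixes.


translate([411, 436, 0]) cube([50, 50, 442]);
translate([411, 1827, 0]) cube([50, 50, 442]);
translate([2439, 436, 0]) cube([50, 50, 442]);
translate([2439, 1827, 0]) cube([50, 50, 442]);
translate([461, 436, 263]) cube([1978, 35, 120]);
translate([461, 1842, 263]) cube([1978, 35, 120]);
translate([411, 486, 263]) cube([35, 1341, 120]);
translate([2454, 486, 263]) cube([35, 1341, 120]);
translate([556, 436, 383]) cube([76, 1441, 25]);
translate([727, 436, 383]) cube([76, 1441, 25]);
translate([898, 436, 383]) cube([76, 1441, 25]);
translate([1069, 436, 383]) cube([76, 1441, 25]);
translate([1240, 436, 383]) cube([76, 1441, 25]);
translate([1411, 436, 383]) cube([76, 1441, 25]);
translate([1582, 436, 383]) cube([76, 1441, 25]);
translate([1753, 436, 383]) cube([76, 1441, 25]);
translate([1924, 436, 383]) cube([76, 1441, 25]);
translate([2095, 436, 383]) cube([76, 1441, 25]);
translate([2266, 436, 383]) cube([76, 1441, 25]);


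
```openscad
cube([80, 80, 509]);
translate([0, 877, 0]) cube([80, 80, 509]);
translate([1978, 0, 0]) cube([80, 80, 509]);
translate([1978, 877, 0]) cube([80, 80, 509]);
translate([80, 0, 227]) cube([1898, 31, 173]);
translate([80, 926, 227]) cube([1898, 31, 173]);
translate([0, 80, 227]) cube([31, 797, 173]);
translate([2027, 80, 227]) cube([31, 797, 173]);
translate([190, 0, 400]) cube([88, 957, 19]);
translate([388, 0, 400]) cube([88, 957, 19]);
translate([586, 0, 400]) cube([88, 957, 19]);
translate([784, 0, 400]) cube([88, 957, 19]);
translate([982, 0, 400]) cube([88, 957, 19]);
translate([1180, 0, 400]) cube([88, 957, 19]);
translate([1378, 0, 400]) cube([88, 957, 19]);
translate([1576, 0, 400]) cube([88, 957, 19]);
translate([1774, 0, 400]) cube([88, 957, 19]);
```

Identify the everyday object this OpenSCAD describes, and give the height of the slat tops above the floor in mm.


A bed frame. The slat-top height is 419 mm.

Four posts, four rails, and a row of slats — a bed frame. Slats sit on the rails at z = 227 + 173 = 400; with slat thickness 19, the top is 419 mm.


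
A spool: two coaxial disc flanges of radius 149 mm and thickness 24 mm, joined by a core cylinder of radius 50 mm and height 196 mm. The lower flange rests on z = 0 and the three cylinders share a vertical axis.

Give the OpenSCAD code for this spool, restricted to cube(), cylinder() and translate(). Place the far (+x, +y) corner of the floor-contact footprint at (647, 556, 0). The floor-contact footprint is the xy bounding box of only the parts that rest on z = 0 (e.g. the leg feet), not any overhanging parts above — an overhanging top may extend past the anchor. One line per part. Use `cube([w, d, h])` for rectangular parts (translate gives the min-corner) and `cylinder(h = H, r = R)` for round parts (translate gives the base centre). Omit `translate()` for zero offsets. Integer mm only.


translate([498, 407, 0]) cylinder(h = 24, r = 149);
translate([498, 407, 24]) cylinder(h = 196, r = 50);
translate([498, 407, 220]) cylinder(h = 24, r = 149);


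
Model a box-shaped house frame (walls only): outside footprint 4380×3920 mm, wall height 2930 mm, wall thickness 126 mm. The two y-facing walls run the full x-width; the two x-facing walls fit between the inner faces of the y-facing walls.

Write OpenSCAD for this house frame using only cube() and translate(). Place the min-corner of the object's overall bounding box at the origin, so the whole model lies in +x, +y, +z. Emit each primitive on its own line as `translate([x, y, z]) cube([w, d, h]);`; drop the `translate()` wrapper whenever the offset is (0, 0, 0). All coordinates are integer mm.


cube([4380, 126, 2930]);
translate([0, 3794, 0]) cube([4380, 126, 2930]);
translate([0, 126, 0]) cube([126, 3668, 2930]);
translate([4254, 126, 0]) cube([126, 3668, 2930]);


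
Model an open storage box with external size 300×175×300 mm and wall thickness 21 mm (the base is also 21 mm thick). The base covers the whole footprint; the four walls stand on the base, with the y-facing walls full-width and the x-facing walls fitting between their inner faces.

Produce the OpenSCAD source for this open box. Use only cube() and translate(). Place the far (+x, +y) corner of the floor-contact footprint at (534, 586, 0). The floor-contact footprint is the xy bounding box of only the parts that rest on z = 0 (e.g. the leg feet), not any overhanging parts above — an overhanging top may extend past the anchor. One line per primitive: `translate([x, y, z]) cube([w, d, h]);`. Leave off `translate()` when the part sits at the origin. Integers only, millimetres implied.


translate([234, 411, 0]) cube([300, 175, 21]);
translate([234, 411, 21]) cube([300, 21, 279]);
translate([234, 565, 21]) cube([300, 21, 279]);
translate([234, 432, 21]) cube([21, 133, 279]);
translate([513, 432, 21]) cube([21, 133, 279]);


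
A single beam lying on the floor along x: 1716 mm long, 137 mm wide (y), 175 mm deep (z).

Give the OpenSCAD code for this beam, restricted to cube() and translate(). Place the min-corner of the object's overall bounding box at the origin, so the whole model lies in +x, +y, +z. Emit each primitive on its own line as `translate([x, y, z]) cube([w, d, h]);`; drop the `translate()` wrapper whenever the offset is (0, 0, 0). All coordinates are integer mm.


cube([1716, 137, 175]);
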